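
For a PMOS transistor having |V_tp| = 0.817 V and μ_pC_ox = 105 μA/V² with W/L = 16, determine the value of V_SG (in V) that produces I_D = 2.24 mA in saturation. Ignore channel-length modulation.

k_p = μ_pC_ox · (W/L) = 1.68 mA/V².
In saturation I_D = ½ k_p (V_SG − |V_tp|)², so V_SG − |V_tp| = √(2 I_D / k_p) = √(2 × 2.24 / 1.68) = 1.63 V.
V_SG = 0.817 + 1.63 = 2.45 V.

V_SG = 2.45 V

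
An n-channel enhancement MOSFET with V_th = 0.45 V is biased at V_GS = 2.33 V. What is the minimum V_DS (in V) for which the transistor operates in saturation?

The boundary between triode and saturation is V_DS = V_GS − V_th = V_ov.
V_ov = 2.33 − 0.45 = 1.88 V.

V_DS,sat = 1.88 V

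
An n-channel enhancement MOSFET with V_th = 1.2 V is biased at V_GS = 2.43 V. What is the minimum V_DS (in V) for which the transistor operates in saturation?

The boundary between triode and saturation is V_DS = V_GS − V_th = V_ov.
V_ov = 2.43 − 1.2 = 1.23 V.

V_DS,sat = 1.23 V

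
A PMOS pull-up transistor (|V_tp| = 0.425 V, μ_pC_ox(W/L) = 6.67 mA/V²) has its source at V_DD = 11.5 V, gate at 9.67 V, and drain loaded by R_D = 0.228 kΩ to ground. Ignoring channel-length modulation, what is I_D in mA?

I_D = 6.58 mA

V_SG = V_DD − V_G = 11.5 − 9.67 = 1.83 V, so V_ov = 1.83 − 0.425 = 1.41 V.
Assume saturation: I_D = ½ k_p V_ov² = 0.5 × 6.67 × 1.41² = 6.58 mA, giving V_SD = V_DD − I_D R_D = 11.5 − 6.58 × 0.228 = 10 V.
V_SD = 10 V ≥ V_ov = 1.41 V, confirming saturation.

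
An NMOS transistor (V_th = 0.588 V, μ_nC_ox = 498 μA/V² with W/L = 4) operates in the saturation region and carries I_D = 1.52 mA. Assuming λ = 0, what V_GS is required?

k_n = μ_nC_ox · (W/L) = 1.992 mA/V².
In saturation I_D = ½ k_n (V_GS − V_th)², so V_GS − V_th = √(2 I_D / k_n) = √(2 × 1.52 / 1.992) = 1.24 V.
V_GS = 0.588 + 1.24 = 1.82 V.

V_GS = 1.82 V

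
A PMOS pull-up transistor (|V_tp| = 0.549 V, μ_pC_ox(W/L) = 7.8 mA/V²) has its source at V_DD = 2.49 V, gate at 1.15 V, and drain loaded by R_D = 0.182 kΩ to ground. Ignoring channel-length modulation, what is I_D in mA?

V_SG = V_DD − V_G = 2.49 − 1.15 = 1.34 V, so V_ov = 1.34 − 0.549 = 0.791 V.
Assume saturation: I_D = ½ k_p V_ov² = 0.5 × 7.8 × 0.791² = 2.44 mA, giving V_SD = V_DD − I_D R_D = 2.49 − 2.44 × 0.182 = 2.05 V.
V_SD = 2.05 V ≥ V_ov = 0.791 V, confirming saturation.

I_D = 2.44 mA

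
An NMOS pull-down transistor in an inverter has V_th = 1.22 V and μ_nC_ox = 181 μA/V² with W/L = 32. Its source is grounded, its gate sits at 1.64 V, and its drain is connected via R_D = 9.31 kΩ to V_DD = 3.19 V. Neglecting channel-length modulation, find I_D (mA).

I_D = 0.325 mA

V_GS = V_G = 1.64 V, so V_ov = 1.64 − 1.22 = 0.42 V.
k_n = μ_nC_ox · (W/L) = 5.792 mA/V².
Assume saturation: I_D = ½ k_n V_ov² = 0.5 × 5.792 × 0.42² = 0.511 mA, giving V_DS = V_DD − I_D R_D = 3.19 − 0.511 × 9.31 = -1.57 V.
But -1.57 V < V_ov = 0.42 V, so the device is actually in triode.
In triode I_D = k_n[V_ov V_DS − ½ V_DS²] and I_D = (V_DD − V_DS)/R_D. Equating: 27 V_DS² − 23.65 V_DS + 3.19 = 0, giving V_DS = 0.167 V (the root below V_ov).
I_D = (3.19 − 0.167) / 9.31 = 0.325 mA.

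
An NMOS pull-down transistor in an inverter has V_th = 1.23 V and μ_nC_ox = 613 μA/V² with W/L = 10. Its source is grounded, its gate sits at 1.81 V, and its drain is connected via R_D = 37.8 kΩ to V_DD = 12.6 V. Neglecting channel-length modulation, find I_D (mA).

V_GS = V_G = 1.81 V, so V_ov = 1.81 − 1.23 = 0.58 V.
k_n = μ_nC_ox · (W/L) = 6.13 mA/V².
Assume saturation: I_D = ½ k_n V_ov² = 0.5 × 6.13 × 0.58² = 1.03 mA, giving V_DS = V_DD − I_D R_D = 12.6 − 1.03 × 37.8 = -26.4 V.
But -26.4 V < V_ov = 0.58 V, so the device is actually in triode.
In triode I_D = k_n[V_ov V_DS − ½ V_DS²] and I_D = (V_DD − V_DS)/R_D. Equating: 116 V_DS² − 135.4 V_DS + 12.6 = 0, giving V_DS = 0.102 V (the root below V_ov).
I_D = (12.6 − 0.102) / 37.8 = 0.331 mA.

I_D = 0.331 mA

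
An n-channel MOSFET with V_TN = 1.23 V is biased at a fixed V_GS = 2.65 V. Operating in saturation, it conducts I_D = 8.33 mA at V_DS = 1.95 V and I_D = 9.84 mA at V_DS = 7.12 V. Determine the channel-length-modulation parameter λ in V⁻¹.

With V_GS fixed, I_D ∝ (1 + λ V_DS) in saturation, so I_D2/I_D1 = (1 + λ V_DS2)/(1 + λ V_DS1).
9.84/8.33 = 1.181 = (1 + 7.12 λ)/(1 + 1.95 λ).
Solving: λ (I_D1 V_DS2 − I_D2 V_DS1) = I_D2 − I_D1, so λ = (9.84 − 8.33) / (8.33 × 7.12 − 9.84 × 1.95) = 1.51 / 40.1 = 0.0376 V⁻¹.

λ = 0.0376 V⁻¹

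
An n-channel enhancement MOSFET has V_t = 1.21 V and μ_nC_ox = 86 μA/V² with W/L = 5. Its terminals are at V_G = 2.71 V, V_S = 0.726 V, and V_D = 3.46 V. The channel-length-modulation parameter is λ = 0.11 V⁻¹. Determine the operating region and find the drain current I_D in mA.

V_GS = V_G − V_S = 2.71 − 0.726 = 1.98 V; V_DS = V_D − V_S = 3.46 − 0.726 = 2.73 V.
k_n = μ_nC_ox · (W/L) = 0.43 mA/V².
V_ov = V_GS − V_t = 1.98 − 1.21 = 0.774 V.
Since V_DS = 2.73 V ≥ V_ov = 0.774 V, the device is in saturation.
I_D = ½ k_n V_ov² (1 + λ V_DS) = 0.5 × 0.43 × 0.774² × (1 + 0.11 × 2.73) = 0.168 mA.

Saturation; I_D = 0.168 mA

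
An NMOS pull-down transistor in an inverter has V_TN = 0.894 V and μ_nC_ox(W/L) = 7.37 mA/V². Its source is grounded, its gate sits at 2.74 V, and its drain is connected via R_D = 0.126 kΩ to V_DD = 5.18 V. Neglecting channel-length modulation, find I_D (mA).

V_GS = V_G = 2.74 V, so V_ov = 2.74 − 0.894 = 1.85 V.
Assume saturation: I_D = ½ k_n V_ov² = 0.5 × 7.37 × 1.85² = 12.6 mA, giving V_DS = V_DD − I_D R_D = 5.18 − 12.6 × 0.126 = 3.6 V.
V_DS = 3.6 V ≥ V_ov = 1.85 V, confirming saturation.

I_D = 12.6 mA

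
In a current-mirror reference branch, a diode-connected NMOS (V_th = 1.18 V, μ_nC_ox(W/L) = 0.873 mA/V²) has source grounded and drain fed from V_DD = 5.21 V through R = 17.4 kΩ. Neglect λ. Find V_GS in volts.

V_GS = 1.85 V

With gate tied to drain, V_GS = V_DS ≥ V_GS − V_th, so the device is in saturation.
KCL at the drain: ½ k_n (V_GS − V_th)² = (V_DD − V_GS)/R.
Let x = V_GS − 1.18. Then 7.6 x² + x − 4.03 = 0, giving x = 0.666 V (positive root), so V_GS = 1.85 V.
I_D = (V_DD − V_GS)/R = (5.21 − 1.85) / 17.4 = 0.193 mA.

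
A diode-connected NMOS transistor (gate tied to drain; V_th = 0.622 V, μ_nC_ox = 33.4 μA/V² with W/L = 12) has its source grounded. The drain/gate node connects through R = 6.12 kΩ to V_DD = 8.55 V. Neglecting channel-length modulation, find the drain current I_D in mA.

With gate tied to drain, V_GS = V_DS ≥ V_GS − V_th, so the device is in saturation.
k_n = μ_nC_ox · (W/L) = 0.4008 mA/V².
KCL at the drain: ½ k_n (V_GS − V_th)² = (V_DD − V_GS)/R.
Let x = V_GS − 0.622. Then 1.23 x² + x − 7.928 = 0, giving x = 2.17 V (positive root), so V_GS = 2.79 V.
I_D = (V_DD − V_GS)/R = (8.55 − 2.79) / 6.12 = 0.941 mA.

I_D = 0.941 mA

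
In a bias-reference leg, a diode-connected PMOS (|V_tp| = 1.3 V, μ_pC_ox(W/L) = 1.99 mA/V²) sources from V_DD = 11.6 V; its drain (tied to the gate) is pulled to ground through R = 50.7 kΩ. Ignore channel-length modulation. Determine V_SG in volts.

V_SG = 1.74 V

With gate tied to drain, V_SG = V_SD ≥ V_SG − |V_tp|, so the device is in saturation.
KCL at the drain: ½ k_p (V_SG − |V_tp|)² = (V_DD − V_SG)/R.
Let x = V_SG − 1.3. Then 50.4 x² + x − 10.3 = 0, giving x = 0.442 V (positive root), so V_SG = 1.74 V.
I_D = (V_DD − V_SG)/R = (11.6 − 1.74) / 50.7 = 0.194 mA.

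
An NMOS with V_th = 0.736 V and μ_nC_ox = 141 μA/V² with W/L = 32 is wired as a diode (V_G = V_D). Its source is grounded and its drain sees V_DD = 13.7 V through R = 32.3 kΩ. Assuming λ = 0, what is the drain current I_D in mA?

With gate tied to drain, V_GS = V_DS ≥ V_GS − V_th, so the device is in saturation.
k_n = μ_nC_ox · (W/L) = 4.512 mA/V².
KCL at the drain: ½ k_n (V_GS − V_th)² = (V_DD − V_GS)/R.
Let x = V_GS − 0.736. Then 72.9 x² + x − 12.96 = 0, giving x = 0.415 V (positive root), so V_GS = 1.15 V.
I_D = (V_DD − V_GS)/R = (13.7 − 1.15) / 32.3 = 0.389 mA.

I_D = 0.389 mA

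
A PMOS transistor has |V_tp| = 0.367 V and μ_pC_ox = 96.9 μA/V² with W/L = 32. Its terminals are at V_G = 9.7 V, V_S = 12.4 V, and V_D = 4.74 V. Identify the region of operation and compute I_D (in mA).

Saturation; I_D = 8.44 mA

V_SG = V_S − V_G = 12.4 − 9.7 = 2.7 V; V_SD = V_S − V_D = 12.4 − 4.74 = 7.66 V.
k_p = μ_pC_ox · (W/L) = 3.101 mA/V².
V_ov = V_SG − |V_tp| = 2.7 − 0.367 = 2.33 V.
Since V_SD = 7.66 V ≥ V_ov = 2.33 V, the device is in saturation.
I_D = ½ k_p V_ov² = 0.5 × 3.101 × 2.33² = 8.44 mA.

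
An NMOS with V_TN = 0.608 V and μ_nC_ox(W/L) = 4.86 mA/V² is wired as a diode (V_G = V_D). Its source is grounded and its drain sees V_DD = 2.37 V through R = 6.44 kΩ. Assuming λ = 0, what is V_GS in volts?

With gate tied to drain, V_GS = V_DS ≥ V_GS − V_TN, so the device is in saturation.
KCL at the drain: ½ k_n (V_GS − V_TN)² = (V_DD − V_GS)/R.
Let x = V_GS − 0.608. Then 15.6 x² + x − 1.762 = 0, giving x = 0.305 V (positive root), so V_GS = 0.913 V.
I_D = (V_DD − V_GS)/R = (2.37 − 0.913) / 6.44 = 0.226 mA.

V_GS = 0.913 V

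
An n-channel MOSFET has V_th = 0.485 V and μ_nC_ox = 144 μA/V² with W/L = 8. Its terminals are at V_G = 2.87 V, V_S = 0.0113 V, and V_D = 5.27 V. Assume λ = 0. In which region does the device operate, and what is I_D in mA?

V_GS = V_G − V_S = 2.87 − 0.0113 = 2.86 V; V_DS = V_D − V_S = 5.27 − 0.0113 = 5.26 V.
k_n = μ_nC_ox · (W/L) = 1.152 mA/V².
V_ov = V_GS − V_th = 2.86 − 0.485 = 2.37 V.
Since V_DS = 5.26 V ≥ V_ov = 2.37 V, the device is in saturation.
I_D = ½ k_n V_ov² = 0.5 × 1.152 × 2.37² = 3.25 mA.

Saturation; I_D = 3.25 mA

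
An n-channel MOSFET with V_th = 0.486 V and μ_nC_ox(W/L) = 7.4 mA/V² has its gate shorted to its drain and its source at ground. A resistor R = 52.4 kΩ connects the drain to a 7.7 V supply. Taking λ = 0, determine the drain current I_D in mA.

With gate tied to drain, V_GS = V_DS ≥ V_GS − V_th, so the device is in saturation.
KCL at the drain: ½ k_n (V_GS − V_th)² = (V_DD − V_GS)/R.
Let x = V_GS − 0.486. Then 194 x² + x − 7.214 = 0, giving x = 0.19 V (positive root), so V_GS = 0.676 V.
I_D = (V_DD − V_GS)/R = (7.7 − 0.676) / 52.4 = 0.134 mA.

I_D = 0.134 mA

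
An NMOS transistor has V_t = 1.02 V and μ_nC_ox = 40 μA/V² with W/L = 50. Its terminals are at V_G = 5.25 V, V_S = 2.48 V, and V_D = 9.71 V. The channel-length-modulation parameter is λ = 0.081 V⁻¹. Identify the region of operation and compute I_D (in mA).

V_GS = V_G − V_S = 5.25 − 2.48 = 2.77 V; V_DS = V_D − V_S = 9.71 − 2.48 = 7.23 V.
k_n = μ_nC_ox · (W/L) = 2 mA/V².
V_ov = V_GS − V_t = 2.77 − 1.02 = 1.75 V.
Since V_DS = 7.23 V ≥ V_ov = 1.75 V, the device is in saturation.
I_D = ½ k_n V_ov² (1 + λ V_DS) = 0.5 × 2 × 1.75² × (1 + 0.081 × 7.23) = 4.86 mA.

Saturation; I_D = 4.86 mA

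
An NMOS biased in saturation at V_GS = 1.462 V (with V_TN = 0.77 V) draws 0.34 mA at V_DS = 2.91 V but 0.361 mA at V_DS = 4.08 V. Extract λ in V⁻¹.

With V_GS fixed, I_D ∝ (1 + λ V_DS) in saturation, so I_D2/I_D1 = (1 + λ V_DS2)/(1 + λ V_DS1).
0.361/0.34 = 1.062 = (1 + 4.08 λ)/(1 + 2.91 λ).
Solving: λ (I_D1 V_DS2 − I_D2 V_DS1) = I_D2 − I_D1, so λ = (0.361 − 0.34) / (0.34 × 4.08 − 0.361 × 2.91) = 0.021 / 0.337 = 0.0624 V⁻¹.

λ = 0.0624 V⁻¹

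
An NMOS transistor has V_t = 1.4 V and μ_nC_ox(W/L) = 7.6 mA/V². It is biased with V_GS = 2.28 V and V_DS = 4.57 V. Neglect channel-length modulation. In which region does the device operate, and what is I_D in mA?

Saturation; I_D = 2.94 mA

V_ov = V_GS − V_t = 2.28 − 1.4 = 0.88 V.
Since V_DS = 4.57 V ≥ V_ov = 0.88 V, the device is in saturation.
I_D = ½ k_n V_ov² = 0.5 × 7.6 × 0.88² = 2.94 mA.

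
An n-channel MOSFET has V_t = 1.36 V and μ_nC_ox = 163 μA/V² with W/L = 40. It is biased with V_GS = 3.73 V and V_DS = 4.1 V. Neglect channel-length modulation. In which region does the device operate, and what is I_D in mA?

k_n = μ_nC_ox · (W/L) = 6.52 mA/V².
V_ov = V_GS − V_t = 3.73 − 1.36 = 2.37 V.
Since V_DS = 4.1 V ≥ V_ov = 2.37 V, the device is in saturation.
I_D = ½ k_n V_ov² = 0.5 × 6.52 × 2.37² = 18.3 mA.

Saturation; I_D = 18.3 mA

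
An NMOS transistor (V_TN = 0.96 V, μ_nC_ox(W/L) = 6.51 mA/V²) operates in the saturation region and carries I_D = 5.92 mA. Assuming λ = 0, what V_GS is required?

V_GS = 2.31 V

In saturation I_D = ½ k_n (V_GS − V_TN)², so V_GS − V_TN = √(2 I_D / k_n) = √(2 × 5.92 / 6.51) = 1.35 V.
V_GS = 0.96 + 1.35 = 2.31 V.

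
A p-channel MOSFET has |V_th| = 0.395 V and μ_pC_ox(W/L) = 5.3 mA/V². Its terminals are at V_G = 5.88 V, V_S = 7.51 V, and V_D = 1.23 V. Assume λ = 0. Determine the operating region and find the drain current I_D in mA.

Saturation; I_D = 4.04 mA

V_SG = V_S − V_G = 7.51 − 5.88 = 1.63 V; V_SD = V_S − V_D = 7.51 − 1.23 = 6.28 V.
V_ov = V_SG − |V_th| = 1.63 − 0.395 = 1.23 V.
Since V_SD = 6.28 V ≥ V_ov = 1.23 V, the device is in saturation.
I_D = ½ k_p V_ov² = 0.5 × 5.3 × 1.23² = 4.04 mA.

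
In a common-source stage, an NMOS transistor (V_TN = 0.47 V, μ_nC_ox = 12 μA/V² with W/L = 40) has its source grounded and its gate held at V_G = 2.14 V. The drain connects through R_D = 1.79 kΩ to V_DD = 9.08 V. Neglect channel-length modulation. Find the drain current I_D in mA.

I_D = 0.669 mA

V_GS = V_G = 2.14 V, so V_ov = 2.14 − 0.47 = 1.67 V.
k_n = μ_nC_ox · (W/L) = 0.48 mA/V².
Assume saturation: I_D = ½ k_n V_ov² = 0.5 × 0.48 × 1.67² = 0.669 mA, giving V_DS = V_DD − I_D R_D = 9.08 − 0.669 × 1.79 = 7.88 V.
V_DS = 7.88 V ≥ V_ov = 1.67 V, confirming saturation.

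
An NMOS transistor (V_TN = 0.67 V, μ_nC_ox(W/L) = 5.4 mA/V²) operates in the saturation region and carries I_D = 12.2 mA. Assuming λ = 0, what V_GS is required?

V_GS = 2.80 V

In saturation I_D = ½ k_n (V_GS − V_TN)², so V_GS − V_TN = √(2 I_D / k_n) = √(2 × 12.2 / 5.4) = 2.13 V.
V_GS = 0.67 + 2.13 = 2.8 V.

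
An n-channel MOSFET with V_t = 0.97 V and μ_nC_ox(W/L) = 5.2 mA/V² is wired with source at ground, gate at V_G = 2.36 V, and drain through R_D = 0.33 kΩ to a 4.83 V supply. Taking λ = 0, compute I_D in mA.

V_GS = V_G = 2.36 V, so V_ov = 2.36 − 0.97 = 1.39 V.
Assume saturation: I_D = ½ k_n V_ov² = 0.5 × 5.2 × 1.39² = 5.02 mA, giving V_DS = V_DD − I_D R_D = 4.83 − 5.02 × 0.33 = 3.17 V.
V_DS = 3.17 V ≥ V_ov = 1.39 V, confirming saturation.

I_D = 5.02 mA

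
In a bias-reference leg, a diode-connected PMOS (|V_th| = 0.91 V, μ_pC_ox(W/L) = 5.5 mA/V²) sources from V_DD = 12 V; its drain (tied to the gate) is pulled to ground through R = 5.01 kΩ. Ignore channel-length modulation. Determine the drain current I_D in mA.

With gate tied to drain, V_SG = V_SD ≥ V_SG − |V_th|, so the device is in saturation.
KCL at the drain: ½ k_p (V_SG − |V_th|)² = (V_DD − V_SG)/R.
Let x = V_SG − 0.91. Then 13.8 x² + x − 11.09 = 0, giving x = 0.862 V (positive root), so V_SG = 1.77 V.
I_D = (V_DD − V_SG)/R = (12 − 1.77) / 5.01 = 2.04 mA.

I_D = 2.04 mA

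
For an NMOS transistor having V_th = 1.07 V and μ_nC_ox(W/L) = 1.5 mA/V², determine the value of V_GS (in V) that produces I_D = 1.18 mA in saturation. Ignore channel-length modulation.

V_GS = 2.32 V

In saturation I_D = ½ k_n (V_GS − V_th)², so V_GS − V_th = √(2 I_D / k_n) = √(2 × 1.18 / 1.5) = 1.25 V.
V_GS = 1.07 + 1.25 = 2.32 V.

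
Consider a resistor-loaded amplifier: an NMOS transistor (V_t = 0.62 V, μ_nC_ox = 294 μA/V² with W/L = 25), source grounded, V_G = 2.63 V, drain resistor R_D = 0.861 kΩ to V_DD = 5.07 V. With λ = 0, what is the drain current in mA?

V_GS = V_G = 2.63 V, so V_ov = 2.63 − 0.62 = 2.01 V.
k_n = μ_nC_ox · (W/L) = 7.35 mA/V².
Assume saturation: I_D = ½ k_n V_ov² = 0.5 × 7.35 × 2.01² = 14.8 mA, giving V_DS = V_DD − I_D R_D = 5.07 − 14.8 × 0.861 = -7.71 V.
But -7.71 V < V_ov = 2.01 V, so the device is actually in triode.
In triode I_D = k_n[V_ov V_DS − ½ V_DS²] and I_D = (V_DD − V_DS)/R_D. Equating: 3.16 V_DS² − 13.72 V_DS + 5.07 = 0, giving V_DS = 0.408 V (the root below V_ov).
I_D = (5.07 − 0.408) / 0.861 = 5.41 mA.

I_D = 5.41 mA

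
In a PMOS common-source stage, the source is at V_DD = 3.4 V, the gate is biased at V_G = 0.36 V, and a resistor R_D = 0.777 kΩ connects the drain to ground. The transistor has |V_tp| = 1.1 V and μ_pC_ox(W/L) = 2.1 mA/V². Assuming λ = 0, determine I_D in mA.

V_SG = V_DD − V_G = 3.4 − 0.36 = 3.04 V, so V_ov = 3.04 − 1.1 = 1.94 V.
Assume saturation: I_D = ½ k_p V_ov² = 0.5 × 2.1 × 1.94² = 3.95 mA, giving V_SD = V_DD − I_D R_D = 3.4 − 3.95 × 0.777 = 0.329 V.
But 0.329 V < V_ov = 1.94 V, so the device is actually in triode.
In triode I_D = k_p[V_ov V_SD − ½ V_SD²] and I_D = (V_DD − V_SD)/R_D. Equating: 0.816 V_SD² − 4.165 V_SD + 3.4 = 0, giving V_SD = 1.02 V (the root below V_ov).
I_D = (3.4 − 1.02) / 0.777 = 3.06 mA.

I_D = 3.06 mA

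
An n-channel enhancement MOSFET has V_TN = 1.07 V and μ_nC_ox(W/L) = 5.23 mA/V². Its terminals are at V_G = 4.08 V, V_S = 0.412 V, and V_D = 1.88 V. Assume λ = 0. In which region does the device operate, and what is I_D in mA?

V_GS = V_G − V_S = 4.08 − 0.412 = 3.67 V; V_DS = V_D − V_S = 1.88 − 0.412 = 1.47 V.
V_ov = V_GS − V_TN = 3.67 − 1.07 = 2.6 V.
Since V_DS = 1.47 V < V_ov = 2.6 V, the device is in the triode region.
I_D = k_n [V_ov · V_DS − ½ V_DS²] = 5.23 × [2.6 × 1.47 − 0.5 × 1.47²] = 14.3 mA.

Triode; I_D = 14.3 mA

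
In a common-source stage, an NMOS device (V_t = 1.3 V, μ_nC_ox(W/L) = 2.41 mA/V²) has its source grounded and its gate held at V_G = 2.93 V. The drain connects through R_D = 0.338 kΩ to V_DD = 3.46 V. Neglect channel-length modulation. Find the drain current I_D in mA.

I_D = 3.20 mA

V_GS = V_G = 2.93 V, so V_ov = 2.93 − 1.3 = 1.63 V.
Assume saturation: I_D = ½ k_n V_ov² = 0.5 × 2.41 × 1.63² = 3.2 mA, giving V_DS = V_DD − I_D R_D = 3.46 − 3.2 × 0.338 = 2.38 V.
V_DS = 2.38 V ≥ V_ov = 1.63 V, confirming saturation.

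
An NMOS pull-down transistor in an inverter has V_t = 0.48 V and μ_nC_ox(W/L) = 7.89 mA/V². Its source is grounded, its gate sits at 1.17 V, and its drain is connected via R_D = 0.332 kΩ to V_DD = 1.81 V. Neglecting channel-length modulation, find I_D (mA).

I_D = 1.88 mA

V_GS = V_G = 1.17 V, so V_ov = 1.17 − 0.48 = 0.69 V.
Assume saturation: I_D = ½ k_n V_ov² = 0.5 × 7.89 × 0.69² = 1.88 mA, giving V_DS = V_DD − I_D R_D = 1.81 − 1.88 × 0.332 = 1.19 V.
V_DS = 1.19 V ≥ V_ov = 0.69 V, confirming saturation.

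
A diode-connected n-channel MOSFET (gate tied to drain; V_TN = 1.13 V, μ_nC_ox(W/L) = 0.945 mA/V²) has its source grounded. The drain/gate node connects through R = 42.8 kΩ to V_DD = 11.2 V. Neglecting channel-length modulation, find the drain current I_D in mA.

I_D = 0.219 mA

With gate tied to drain, V_GS = V_DS ≥ V_GS − V_TN, so the device is in saturation.
KCL at the drain: ½ k_n (V_GS − V_TN)² = (V_DD − V_GS)/R.
Let x = V_GS − 1.13. Then 20.2 x² + x − 10.07 = 0, giving x = 0.681 V (positive root), so V_GS = 1.81 V.
I_D = (V_DD − V_GS)/R = (11.2 − 1.81) / 42.8 = 0.219 mA.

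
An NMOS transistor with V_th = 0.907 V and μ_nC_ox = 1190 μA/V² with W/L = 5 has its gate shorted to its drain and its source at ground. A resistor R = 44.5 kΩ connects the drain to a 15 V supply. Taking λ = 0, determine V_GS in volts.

With gate tied to drain, V_GS = V_DS ≥ V_GS − V_th, so the device is in saturation.
k_n = μ_nC_ox · (W/L) = 5.95 mA/V².
KCL at the drain: ½ k_n (V_GS − V_th)² = (V_DD − V_GS)/R.
Let x = V_GS − 0.907. Then 132 x² + x − 14.09 = 0, giving x = 0.323 V (positive root), so V_GS = 1.23 V.
I_D = (V_DD − V_GS)/R = (15 − 1.23) / 44.5 = 0.309 mA.

V_GS = 1.23 V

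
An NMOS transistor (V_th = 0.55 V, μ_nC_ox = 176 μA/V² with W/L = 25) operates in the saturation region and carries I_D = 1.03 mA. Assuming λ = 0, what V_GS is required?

V_GS = 1.23 V

k_n = μ_nC_ox · (W/L) = 4.4 mA/V².
In saturation I_D = ½ k_n (V_GS − V_th)², so V_GS − V_th = √(2 I_D / k_n) = √(2 × 1.03 / 4.4) = 0.684 V.
V_GS = 0.55 + 0.684 = 1.23 V.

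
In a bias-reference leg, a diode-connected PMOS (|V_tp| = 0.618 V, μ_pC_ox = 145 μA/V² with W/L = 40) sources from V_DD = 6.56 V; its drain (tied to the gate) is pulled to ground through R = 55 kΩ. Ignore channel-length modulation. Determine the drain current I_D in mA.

With gate tied to drain, V_SG = V_SD ≥ V_SG − |V_tp|, so the device is in saturation.
k_p = μ_pC_ox · (W/L) = 5.8 mA/V².
KCL at the drain: ½ k_p (V_SG − |V_tp|)² = (V_DD − V_SG)/R.
Let x = V_SG − 0.618. Then 160 x² + x − 5.942 = 0, giving x = 0.19 V (positive root), so V_SG = 0.808 V.
I_D = (V_DD − V_SG)/R = (6.56 − 0.808) / 55 = 0.105 mA.

I_D = 0.105 mA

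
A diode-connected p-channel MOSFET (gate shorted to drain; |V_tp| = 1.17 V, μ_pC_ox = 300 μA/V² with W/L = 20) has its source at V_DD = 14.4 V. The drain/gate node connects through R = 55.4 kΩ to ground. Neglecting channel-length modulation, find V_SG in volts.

With gate tied to drain, V_SG = V_SD ≥ V_SG − |V_tp|, so the device is in saturation.
k_p = μ_pC_ox · (W/L) = 6 mA/V².
KCL at the drain: ½ k_p (V_SG − |V_tp|)² = (V_DD − V_SG)/R.
Let x = V_SG − 1.17. Then 166 x² + x − 13.23 = 0, giving x = 0.279 V (positive root), so V_SG = 1.45 V.
I_D = (V_DD − V_SG)/R = (14.4 − 1.45) / 55.4 = 0.234 mA.

V_SG = 1.45 V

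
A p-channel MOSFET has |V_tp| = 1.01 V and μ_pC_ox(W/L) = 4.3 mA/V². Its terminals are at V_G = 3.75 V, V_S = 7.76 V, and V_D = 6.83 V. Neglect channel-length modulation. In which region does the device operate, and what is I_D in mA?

Triode; I_D = 10.1 mA

V_SG = V_S − V_G = 7.76 − 3.75 = 4.01 V; V_SD = V_S − V_D = 7.76 − 6.83 = 0.93 V.
V_ov = V_SG − |V_tp| = 4.01 − 1.01 = 3 V.
Since V_SD = 0.93 V < V_ov = 3 V, the device is in the triode region.
I_D = k_p [V_ov · V_SD − ½ V_SD²] = 4.3 × [3 × 0.93 − 0.5 × 0.93²] = 10.1 mA.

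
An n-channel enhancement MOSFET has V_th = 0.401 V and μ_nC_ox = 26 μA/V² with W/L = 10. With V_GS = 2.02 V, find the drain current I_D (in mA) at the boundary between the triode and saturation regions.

I_D = 0.341 mA

At the boundary V_DS = V_ov = V_GS − V_th = 2.02 − 0.401 = 1.62 V.
k_n = μ_nC_ox · (W/L) = 0.26 mA/V².
I_D = ½ k_n V_ov² = 0.5 × 0.26 × 1.62² = 0.341 mA.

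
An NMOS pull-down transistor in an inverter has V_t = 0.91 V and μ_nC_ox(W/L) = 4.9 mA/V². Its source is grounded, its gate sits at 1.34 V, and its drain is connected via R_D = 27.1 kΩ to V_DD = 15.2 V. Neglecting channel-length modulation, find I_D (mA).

V_GS = V_G = 1.34 V, so V_ov = 1.34 − 0.91 = 0.43 V.
Assume saturation: I_D = ½ k_n V_ov² = 0.5 × 4.9 × 0.43² = 0.453 mA, giving V_DS = V_DD − I_D R_D = 15.2 − 0.453 × 27.1 = 2.92 V.
V_DS = 2.92 V ≥ V_ov = 0.43 V, confirming saturation.

I_D = 0.453 mA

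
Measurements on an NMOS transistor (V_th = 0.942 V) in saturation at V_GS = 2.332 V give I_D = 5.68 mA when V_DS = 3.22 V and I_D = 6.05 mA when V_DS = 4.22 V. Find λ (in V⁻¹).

λ = 0.0824 V⁻¹

With V_GS fixed, I_D ∝ (1 + λ V_DS) in saturation, so I_D2/I_D1 = (1 + λ V_DS2)/(1 + λ V_DS1).
6.05/5.68 = 1.065 = (1 + 4.22 λ)/(1 + 3.22 λ).
Solving: λ (I_D1 V_DS2 − I_D2 V_DS1) = I_D2 − I_D1, so λ = (6.05 − 5.68) / (5.68 × 4.22 − 6.05 × 3.22) = 0.37 / 4.49 = 0.0824 V⁻¹.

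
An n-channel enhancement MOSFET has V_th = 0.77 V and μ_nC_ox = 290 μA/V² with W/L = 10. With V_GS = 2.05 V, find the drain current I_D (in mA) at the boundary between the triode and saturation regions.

At the boundary V_DS = V_ov = V_GS − V_th = 2.05 − 0.77 = 1.28 V.
k_n = μ_nC_ox · (W/L) = 2.9 mA/V².
I_D = ½ k_n V_ov² = 0.5 × 2.9 × 1.28² = 2.38 mA.

I_D = 2.38 mA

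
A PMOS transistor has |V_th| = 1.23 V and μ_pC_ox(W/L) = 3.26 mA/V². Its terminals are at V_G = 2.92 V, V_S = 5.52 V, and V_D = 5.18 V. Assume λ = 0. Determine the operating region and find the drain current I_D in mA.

V_SG = V_S − V_G = 5.52 − 2.92 = 2.6 V; V_SD = V_S − V_D = 5.52 − 5.18 = 0.34 V.
V_ov = V_SG − |V_th| = 2.6 − 1.23 = 1.37 V.
Since V_SD = 0.34 V < V_ov = 1.37 V, the device is in the triode region.
I_D = k_p [V_ov · V_SD − ½ V_SD²] = 3.26 × [1.37 × 0.34 − 0.5 × 0.34²] = 1.33 mA.

Triode; I_D = 1.33 mA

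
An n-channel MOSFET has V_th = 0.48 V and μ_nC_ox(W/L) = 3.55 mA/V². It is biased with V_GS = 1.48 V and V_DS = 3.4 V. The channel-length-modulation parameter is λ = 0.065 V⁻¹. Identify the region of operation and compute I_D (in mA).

V_ov = V_GS − V_th = 1.48 − 0.48 = 1 V.
Since V_DS = 3.4 V ≥ V_ov = 1 V, the device is in saturation.
I_D = ½ k_n V_ov² (1 + λ V_DS) = 0.5 × 3.55 × 1² × (1 + 0.065 × 3.4) = 2.17 mA.

Saturation; I_D = 2.17 mA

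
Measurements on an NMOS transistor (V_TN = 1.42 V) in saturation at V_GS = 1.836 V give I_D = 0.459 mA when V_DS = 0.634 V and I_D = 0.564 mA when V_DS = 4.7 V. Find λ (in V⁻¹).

With V_GS fixed, I_D ∝ (1 + λ V_DS) in saturation, so I_D2/I_D1 = (1 + λ V_DS2)/(1 + λ V_DS1).
0.564/0.459 = 1.229 = (1 + 4.7 λ)/(1 + 0.634 λ).
Solving: λ (I_D1 V_DS2 − I_D2 V_DS1) = I_D2 − I_D1, so λ = (0.564 − 0.459) / (0.459 × 4.7 − 0.564 × 0.634) = 0.105 / 1.8 = 0.0583 V⁻¹.

λ = 0.0583 V⁻¹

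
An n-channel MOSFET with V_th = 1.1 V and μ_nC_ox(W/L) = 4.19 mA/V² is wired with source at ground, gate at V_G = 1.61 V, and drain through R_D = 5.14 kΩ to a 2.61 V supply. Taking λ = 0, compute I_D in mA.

V_GS = V_G = 1.61 V, so V_ov = 1.61 − 1.1 = 0.51 V.
Assume saturation: I_D = ½ k_n V_ov² = 0.5 × 4.19 × 0.51² = 0.545 mA, giving V_DS = V_DD − I_D R_D = 2.61 − 0.545 × 5.14 = -0.191 V.
But -0.191 V < V_ov = 0.51 V, so the device is actually in triode.
In triode I_D = k_n[V_ov V_DS − ½ V_DS²] and I_D = (V_DD − V_DS)/R_D. Equating: 10.8 V_DS² − 11.98 V_DS + 2.61 = 0, giving V_DS = 0.297 V (the root below V_ov).
I_D = (2.61 − 0.297) / 5.14 = 0.45 mA.

I_D = 0.450 mA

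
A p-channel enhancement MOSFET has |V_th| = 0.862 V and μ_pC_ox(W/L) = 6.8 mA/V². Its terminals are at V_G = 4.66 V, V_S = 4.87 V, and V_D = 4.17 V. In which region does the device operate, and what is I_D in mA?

V_SG = V_S − V_G = 4.87 − 4.66 = 0.21 V; V_SD = V_S − V_D = 4.87 − 4.17 = 0.7 V.
V_SG = 0.21 V < |V_th| = 0.862 V, so the transistor is in cutoff.

Cutoff; I_D = 0 mA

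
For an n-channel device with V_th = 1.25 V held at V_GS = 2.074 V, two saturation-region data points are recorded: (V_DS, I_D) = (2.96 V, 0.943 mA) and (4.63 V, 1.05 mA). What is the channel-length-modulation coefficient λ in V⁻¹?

λ = 0.0850 V⁻¹

With V_GS fixed, I_D ∝ (1 + λ V_DS) in saturation, so I_D2/I_D1 = (1 + λ V_DS2)/(1 + λ V_DS1).
1.05/0.943 = 1.113 = (1 + 4.63 λ)/(1 + 2.96 λ).
Solving: λ (I_D1 V_DS2 − I_D2 V_DS1) = I_D2 − I_D1, so λ = (1.05 − 0.943) / (0.943 × 4.63 − 1.05 × 2.96) = 0.107 / 1.26 = 0.085 V⁻¹.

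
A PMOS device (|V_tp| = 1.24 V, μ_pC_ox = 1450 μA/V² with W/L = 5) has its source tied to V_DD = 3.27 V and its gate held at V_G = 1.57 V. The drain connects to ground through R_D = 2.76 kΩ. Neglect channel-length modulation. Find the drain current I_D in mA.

I_D = 0.767 mA

V_SG = V_DD − V_G = 3.27 − 1.57 = 1.7 V, so V_ov = 1.7 − 1.24 = 0.46 V.
k_p = μ_pC_ox · (W/L) = 7.25 mA/V².
Assume saturation: I_D = ½ k_p V_ov² = 0.5 × 7.25 × 0.46² = 0.767 mA, giving V_SD = V_DD − I_D R_D = 3.27 − 0.767 × 2.76 = 1.15 V.
V_SD = 1.15 V ≥ V_ov = 0.46 V, confirming saturation.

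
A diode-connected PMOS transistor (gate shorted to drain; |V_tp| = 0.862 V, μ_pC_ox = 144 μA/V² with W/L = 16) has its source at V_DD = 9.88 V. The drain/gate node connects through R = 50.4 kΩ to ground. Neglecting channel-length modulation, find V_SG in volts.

With gate tied to drain, V_SG = V_SD ≥ V_SG − |V_tp|, so the device is in saturation.
k_p = μ_pC_ox · (W/L) = 2.304 mA/V².
KCL at the drain: ½ k_p (V_SG − |V_tp|)² = (V_DD − V_SG)/R.
Let x = V_SG − 0.862. Then 58.1 x² + x − 9.018 = 0, giving x = 0.386 V (positive root), so V_SG = 1.25 V.
I_D = (V_DD − V_SG)/R = (9.88 − 1.25) / 50.4 = 0.171 mA.

V_SG = 1.25 V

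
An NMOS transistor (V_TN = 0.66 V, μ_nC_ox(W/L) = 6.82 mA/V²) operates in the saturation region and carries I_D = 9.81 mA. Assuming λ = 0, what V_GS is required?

In saturation I_D = ½ k_n (V_GS − V_TN)², so V_GS − V_TN = √(2 I_D / k_n) = √(2 × 9.81 / 6.82) = 1.7 V.
V_GS = 0.66 + 1.7 = 2.36 V.

V_GS = 2.36 V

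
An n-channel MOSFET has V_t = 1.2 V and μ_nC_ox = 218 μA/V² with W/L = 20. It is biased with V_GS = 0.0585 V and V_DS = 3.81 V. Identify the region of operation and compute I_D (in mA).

V_GS = 0.0585 V < V_t = 1.2 V, so the transistor is in cutoff.

Cutoff; I_D = 0 mA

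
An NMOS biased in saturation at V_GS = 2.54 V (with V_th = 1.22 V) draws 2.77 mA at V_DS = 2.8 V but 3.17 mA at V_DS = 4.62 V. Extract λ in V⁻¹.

λ = 0.102 V⁻¹

With V_GS fixed, I_D ∝ (1 + λ V_DS) in saturation, so I_D2/I_D1 = (1 + λ V_DS2)/(1 + λ V_DS1).
3.17/2.77 = 1.144 = (1 + 4.62 λ)/(1 + 2.8 λ).
Solving: λ (I_D1 V_DS2 − I_D2 V_DS1) = I_D2 − I_D1, so λ = (3.17 − 2.77) / (2.77 × 4.62 − 3.17 × 2.8) = 0.4 / 3.92 = 0.102 V⁻¹.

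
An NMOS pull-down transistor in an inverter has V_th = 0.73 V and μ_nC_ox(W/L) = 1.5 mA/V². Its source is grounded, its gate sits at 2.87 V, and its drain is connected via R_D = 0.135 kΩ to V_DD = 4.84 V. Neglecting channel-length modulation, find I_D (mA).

I_D = 3.43 mA

V_GS = V_G = 2.87 V, so V_ov = 2.87 − 0.73 = 2.14 V.
Assume saturation: I_D = ½ k_n V_ov² = 0.5 × 1.5 × 2.14² = 3.43 mA, giving V_DS = V_DD − I_D R_D = 4.84 − 3.43 × 0.135 = 4.38 V.
V_DS = 4.38 V ≥ V_ov = 2.14 V, confirming saturation.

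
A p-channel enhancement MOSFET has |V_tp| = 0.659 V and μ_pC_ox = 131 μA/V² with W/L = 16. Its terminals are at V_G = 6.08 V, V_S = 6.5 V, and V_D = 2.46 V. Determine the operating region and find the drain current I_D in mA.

Cutoff; I_D = 0 mA

V_SG = V_S − V_G = 6.5 − 6.08 = 0.42 V; V_SD = V_S − V_D = 6.5 − 2.46 = 4.04 V.
V_SG = 0.42 V < |V_tp| = 0.659 V, so the transistor is in cutoff.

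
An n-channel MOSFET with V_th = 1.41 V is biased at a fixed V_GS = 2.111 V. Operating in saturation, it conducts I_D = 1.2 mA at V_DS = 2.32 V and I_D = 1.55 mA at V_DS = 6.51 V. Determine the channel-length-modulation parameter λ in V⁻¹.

With V_GS fixed, I_D ∝ (1 + λ V_DS) in saturation, so I_D2/I_D1 = (1 + λ V_DS2)/(1 + λ V_DS1).
1.55/1.2 = 1.292 = (1 + 6.51 λ)/(1 + 2.32 λ).
Solving: λ (I_D1 V_DS2 − I_D2 V_DS1) = I_D2 − I_D1, so λ = (1.55 − 1.2) / (1.2 × 6.51 − 1.55 × 2.32) = 0.35 / 4.22 = 0.083 V⁻¹.

λ = 0.0830 V⁻¹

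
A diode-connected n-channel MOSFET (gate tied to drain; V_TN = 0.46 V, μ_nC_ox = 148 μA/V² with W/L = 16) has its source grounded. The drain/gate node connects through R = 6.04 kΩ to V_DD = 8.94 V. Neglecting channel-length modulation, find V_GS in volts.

With gate tied to drain, V_GS = V_DS ≥ V_GS − V_TN, so the device is in saturation.
k_n = μ_nC_ox · (W/L) = 2.368 mA/V².
KCL at the drain: ½ k_n (V_GS − V_TN)² = (V_DD − V_GS)/R.
Let x = V_GS − 0.46. Then 7.15 x² + x − 8.48 = 0, giving x = 1.02 V (positive root), so V_GS = 1.48 V.
I_D = (V_DD − V_GS)/R = (8.94 − 1.48) / 6.04 = 1.23 mA.

V_GS = 1.48 V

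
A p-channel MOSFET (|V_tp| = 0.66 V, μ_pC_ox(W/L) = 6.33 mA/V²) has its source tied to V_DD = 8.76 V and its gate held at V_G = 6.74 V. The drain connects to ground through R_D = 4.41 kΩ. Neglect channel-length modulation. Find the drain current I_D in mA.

I_D = 1.93 mA

V_SG = V_DD − V_G = 8.76 − 6.74 = 2.02 V, so V_ov = 2.02 − 0.66 = 1.36 V.
Assume saturation: I_D = ½ k_p V_ov² = 0.5 × 6.33 × 1.36² = 5.85 mA, giving V_SD = V_DD − I_D R_D = 8.76 − 5.85 × 4.41 = -17.1 V.
But -17.1 V < V_ov = 1.36 V, so the device is actually in triode.
In triode I_D = k_p[V_ov V_SD − ½ V_SD²] and I_D = (V_DD − V_SD)/R_D. Equating: 14 V_SD² − 38.96 V_SD + 8.76 = 0, giving V_SD = 0.247 V (the root below V_ov).
I_D = (8.76 − 0.247) / 4.41 = 1.93 mA.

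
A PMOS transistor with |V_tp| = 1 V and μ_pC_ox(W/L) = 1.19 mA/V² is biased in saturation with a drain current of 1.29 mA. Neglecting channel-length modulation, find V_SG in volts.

V_SG = 2.47 V

In saturation I_D = ½ k_p (V_SG − |V_tp|)², so V_SG − |V_tp| = √(2 I_D / k_p) = √(2 × 1.29 / 1.19) = 1.47 V.
V_SG = 1 + 1.47 = 2.47 V.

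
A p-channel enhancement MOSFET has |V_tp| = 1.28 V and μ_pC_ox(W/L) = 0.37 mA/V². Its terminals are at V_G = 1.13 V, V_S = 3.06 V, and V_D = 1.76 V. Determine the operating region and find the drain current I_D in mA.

V_SG = V_S − V_G = 3.06 − 1.13 = 1.93 V; V_SD = V_S − V_D = 3.06 − 1.76 = 1.3 V.
V_ov = V_SG − |V_tp| = 1.93 − 1.28 = 0.65 V.
Since V_SD = 1.3 V ≥ V_ov = 0.65 V, the device is in saturation.
I_D = ½ k_p V_ov² = 0.5 × 0.37 × 0.65² = 0.0782 mA.

Saturation; I_D = 0.0782 mA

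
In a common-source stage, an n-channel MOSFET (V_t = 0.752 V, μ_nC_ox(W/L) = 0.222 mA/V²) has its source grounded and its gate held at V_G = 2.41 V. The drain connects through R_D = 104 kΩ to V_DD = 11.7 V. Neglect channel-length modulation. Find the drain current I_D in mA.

V_GS = V_G = 2.41 V, so V_ov = 2.41 − 0.752 = 1.66 V.
Assume saturation: I_D = ½ k_n V_ov² = 0.5 × 0.222 × 1.66² = 0.305 mA, giving V_DS = V_DD − I_D R_D = 11.7 − 0.305 × 104 = -20 V.
But -20 V < V_ov = 1.66 V, so the device is actually in triode.
In triode I_D = k_n[V_ov V_DS − ½ V_DS²] and I_D = (V_DD − V_DS)/R_D. Equating: 11.5 V_DS² − 39.28 V_DS + 11.7 = 0, giving V_DS = 0.33 V (the root below V_ov).
I_D = (11.7 − 0.33) / 104 = 0.109 mA.

I_D = 0.109 mA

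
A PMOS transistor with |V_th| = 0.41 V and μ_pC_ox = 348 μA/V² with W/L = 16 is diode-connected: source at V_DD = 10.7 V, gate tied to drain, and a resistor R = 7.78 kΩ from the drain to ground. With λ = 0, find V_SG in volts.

V_SG = 1.08 V

With gate tied to drain, V_SG = V_SD ≥ V_SG − |V_th|, so the device is in saturation.
k_p = μ_pC_ox · (W/L) = 5.568 mA/V².
KCL at the drain: ½ k_p (V_SG − |V_th|)² = (V_DD − V_SG)/R.
Let x = V_SG − 0.41. Then 21.7 x² + x − 10.29 = 0, giving x = 0.667 V (positive root), so V_SG = 1.08 V.
I_D = (V_DD − V_SG)/R = (10.7 − 1.08) / 7.78 = 1.24 mA.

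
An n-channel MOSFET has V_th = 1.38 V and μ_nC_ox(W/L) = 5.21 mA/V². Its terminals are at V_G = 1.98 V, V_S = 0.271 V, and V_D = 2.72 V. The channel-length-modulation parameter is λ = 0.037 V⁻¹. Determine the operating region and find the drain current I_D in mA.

V_GS = V_G − V_S = 1.98 − 0.271 = 1.71 V; V_DS = V_D − V_S = 2.72 − 0.271 = 2.45 V.
V_ov = V_GS − V_th = 1.71 − 1.38 = 0.329 V.
Since V_DS = 2.45 V ≥ V_ov = 0.329 V, the device is in saturation.
I_D = ½ k_n V_ov² (1 + λ V_DS) = 0.5 × 5.21 × 0.329² × (1 + 0.037 × 2.45) = 0.308 mA.

Saturation; I_D = 0.308 mA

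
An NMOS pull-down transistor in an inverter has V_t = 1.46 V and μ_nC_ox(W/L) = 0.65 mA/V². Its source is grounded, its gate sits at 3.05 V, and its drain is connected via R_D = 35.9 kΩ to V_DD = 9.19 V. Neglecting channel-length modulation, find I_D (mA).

V_GS = V_G = 3.05 V, so V_ov = 3.05 − 1.46 = 1.59 V.
Assume saturation: I_D = ½ k_n V_ov² = 0.5 × 0.65 × 1.59² = 0.822 mA, giving V_DS = V_DD − I_D R_D = 9.19 − 0.822 × 35.9 = -20.3 V.
But -20.3 V < V_ov = 1.59 V, so the device is actually in triode.
In triode I_D = k_n[V_ov V_DS − ½ V_DS²] and I_D = (V_DD − V_DS)/R_D. Equating: 11.7 V_DS² − 38.1 V_DS + 9.19 = 0, giving V_DS = 0.262 V (the root below V_ov).
I_D = (9.19 − 0.262) / 35.9 = 0.249 mA.

I_D = 0.249 mA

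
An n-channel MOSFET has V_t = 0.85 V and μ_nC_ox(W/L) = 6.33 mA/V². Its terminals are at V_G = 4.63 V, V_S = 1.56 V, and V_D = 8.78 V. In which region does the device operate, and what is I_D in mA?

Saturation; I_D = 15.6 mA

V_GS = V_G − V_S = 4.63 − 1.56 = 3.07 V; V_DS = V_D − V_S = 8.78 − 1.56 = 7.22 V.
V_ov = V_GS − V_t = 3.07 − 0.85 = 2.22 V.
Since V_DS = 7.22 V ≥ V_ov = 2.22 V, the device is in saturation.
I_D = ½ k_n V_ov² = 0.5 × 6.33 × 2.22² = 15.6 mA.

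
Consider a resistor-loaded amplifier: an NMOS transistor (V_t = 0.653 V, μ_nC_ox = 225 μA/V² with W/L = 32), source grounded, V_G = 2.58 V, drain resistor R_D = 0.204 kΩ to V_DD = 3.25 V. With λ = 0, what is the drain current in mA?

V_GS = V_G = 2.58 V, so V_ov = 2.58 − 0.653 = 1.93 V.
k_n = μ_nC_ox · (W/L) = 7.2 mA/V².
Assume saturation: I_D = ½ k_n V_ov² = 0.5 × 7.2 × 1.93² = 13.4 mA, giving V_DS = V_DD − I_D R_D = 3.25 − 13.4 × 0.204 = 0.523 V.
But 0.523 V < V_ov = 1.93 V, so the device is actually in triode.
In triode I_D = k_n[V_ov V_DS − ½ V_DS²] and I_D = (V_DD − V_DS)/R_D. Equating: 0.734 V_DS² − 3.83 V_DS + 3.25 = 0, giving V_DS = 1.07 V (the root below V_ov).
I_D = (3.25 − 1.07) / 0.204 = 10.7 mA.

I_D = 10.7 mA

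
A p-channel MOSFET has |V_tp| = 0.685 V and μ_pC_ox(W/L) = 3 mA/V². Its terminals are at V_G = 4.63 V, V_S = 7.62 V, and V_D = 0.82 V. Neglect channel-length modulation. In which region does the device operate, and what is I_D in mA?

Saturation; I_D = 7.97 mA

V_SG = V_S − V_G = 7.62 − 4.63 = 2.99 V; V_SD = V_S − V_D = 7.62 − 0.82 = 6.8 V.
V_ov = V_SG − |V_tp| = 2.99 − 0.685 = 2.31 V.
Since V_SD = 6.8 V ≥ V_ov = 2.31 V, the device is in saturation.
I_D = ½ k_p V_ov² = 0.5 × 3 × 2.31² = 7.97 mA.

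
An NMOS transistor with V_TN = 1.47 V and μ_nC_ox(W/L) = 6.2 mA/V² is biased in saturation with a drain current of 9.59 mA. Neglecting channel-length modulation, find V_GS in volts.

V_GS = 3.23 V

In saturation I_D = ½ k_n (V_GS − V_TN)², so V_GS − V_TN = √(2 I_D / k_n) = √(2 × 9.59 / 6.2) = 1.76 V.
V_GS = 1.47 + 1.76 = 3.23 V.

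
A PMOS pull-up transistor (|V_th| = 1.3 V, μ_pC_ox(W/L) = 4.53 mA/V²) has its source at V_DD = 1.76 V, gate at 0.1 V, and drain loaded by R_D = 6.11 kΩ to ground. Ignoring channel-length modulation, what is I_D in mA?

V_SG = V_DD − V_G = 1.76 − 0.1 = 1.66 V, so V_ov = 1.66 − 1.3 = 0.36 V.
Assume saturation: I_D = ½ k_p V_ov² = 0.5 × 4.53 × 0.36² = 0.294 mA, giving V_SD = V_DD − I_D R_D = 1.76 − 0.294 × 6.11 = -0.0336 V.
But -0.0336 V < V_ov = 0.36 V, so the device is actually in triode.
In triode I_D = k_p[V_ov V_SD − ½ V_SD²] and I_D = (V_DD − V_SD)/R_D. Equating: 13.8 V_SD² − 10.96 V_SD + 1.76 = 0, giving V_SD = 0.224 V (the root below V_ov).
I_D = (1.76 − 0.224) / 6.11 = 0.251 mA.

I_D = 0.251 mA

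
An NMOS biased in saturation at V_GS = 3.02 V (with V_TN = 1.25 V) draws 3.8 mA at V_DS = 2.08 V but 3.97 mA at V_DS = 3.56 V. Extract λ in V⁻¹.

λ = 0.0323 V⁻¹

With V_GS fixed, I_D ∝ (1 + λ V_DS) in saturation, so I_D2/I_D1 = (1 + λ V_DS2)/(1 + λ V_DS1).
3.97/3.8 = 1.045 = (1 + 3.56 λ)/(1 + 2.08 λ).
Solving: λ (I_D1 V_DS2 − I_D2 V_DS1) = I_D2 − I_D1, so λ = (3.97 − 3.8) / (3.8 × 3.56 − 3.97 × 2.08) = 0.17 / 5.27 = 0.0323 V⁻¹.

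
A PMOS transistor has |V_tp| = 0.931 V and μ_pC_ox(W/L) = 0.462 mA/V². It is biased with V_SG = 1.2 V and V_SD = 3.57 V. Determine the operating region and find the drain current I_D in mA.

Saturation; I_D = 0.0167 mA

V_ov = V_SG − |V_tp| = 1.2 − 0.931 = 0.269 V.
Since V_SD = 3.57 V ≥ V_ov = 0.269 V, the device is in saturation.
I_D = ½ k_p V_ov² = 0.5 × 0.462 × 0.269² = 0.0167 mA.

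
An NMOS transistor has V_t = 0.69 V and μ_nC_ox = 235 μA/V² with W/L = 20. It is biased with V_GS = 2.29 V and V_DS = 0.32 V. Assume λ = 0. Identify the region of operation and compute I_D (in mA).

k_n = μ_nC_ox · (W/L) = 4.7 mA/V².
V_ov = V_GS − V_t = 2.29 − 0.69 = 1.6 V.
Since V_DS = 0.32 V < V_ov = 1.6 V, the device is in the triode region.
I_D = k_n [V_ov · V_DS − ½ V_DS²] = 4.7 × [1.6 × 0.32 − 0.5 × 0.32²] = 2.17 mA.

Triode; I_D = 2.17 mA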